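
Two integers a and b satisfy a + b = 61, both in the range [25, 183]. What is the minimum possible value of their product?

ab = a(61 − a) is concave in a, so over [25, 36] it is minimized at an endpoint.
The extreme feasible split is a = 25, b = 36, giving ab = 900.

900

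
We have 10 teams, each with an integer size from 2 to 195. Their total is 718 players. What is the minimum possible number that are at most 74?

If only k of them are at most 74, the other 10 − k are at least 75, so the total is at least (10 − k)·75 + k·2.
This is ≤ 718, so (10 − k)·75 + 2k ≤ 718, which gives k ≥ 1.
Exactly 1 works: 1 value at 2 and 9 at 75 total 677; raise one of the low values by 41 (still ≤ 74) to hit 718.

1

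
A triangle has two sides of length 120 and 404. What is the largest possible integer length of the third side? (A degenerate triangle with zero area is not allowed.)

The third side must be less than 120 + 404 = 524.
The largest integer below 524 is 523.

523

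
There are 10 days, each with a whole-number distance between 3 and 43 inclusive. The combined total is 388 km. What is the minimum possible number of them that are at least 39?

2

If only k of them are at least 39, the other 10 − k are at most 38, so the total is at most k·43 + (10 − k)·38.
This must reach 388, so k·43 + (10 − k)·38 ≥ 388, giving k ≥ 2.
Exactly 2 works: 2 values at 43 and 8 at 38 total 390; lower one of the high values by 2 (still ≥ 39) to hit 388.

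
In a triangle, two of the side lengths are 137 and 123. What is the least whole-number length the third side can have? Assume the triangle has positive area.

The third side must exceed |137 − 123| = 14.
The smallest integer above 14 is 15.

15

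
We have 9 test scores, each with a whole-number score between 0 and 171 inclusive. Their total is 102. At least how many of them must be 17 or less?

4

If only k of them are at most 17, the other 9 − k are at least 18, so the total is at least (9 − k)·18 + k·0.
This is ≤ 102, so (9 − k)·18 + 0k ≤ 102, which gives k ≥ 4.
Exactly 4 works: 4 values at 0 and 5 at 18 total 90; raise one of the low values by 12 (still ≤ 17) to hit 102.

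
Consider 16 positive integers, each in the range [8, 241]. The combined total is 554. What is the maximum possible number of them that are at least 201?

2

With k values at 201 or above and the rest at least 8, the sum is at least 128 + 193k.
Since the sum is 554, we need 193k ≤ 426, i.e. k ≤ 2.
k = 2 is achieved by 2 values at 201 and 14 at 8, total 514; add 40 to one value (staying below 201) to reach 554.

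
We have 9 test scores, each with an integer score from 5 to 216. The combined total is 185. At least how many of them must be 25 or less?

3

Each value above 25 is at least 26, contributing at least 26 − 5 = 21 above the floor 5.
The sum exceeds the floor total 45 by 140, so at most ⌊140/21⌋ = 6 exceed 25, and at least 3 are ≤ 25.
Exactly 3 works: 3 values at 5 and 6 at 26 total 171; raise one of the low values by 14 (still ≤ 25) to hit 185.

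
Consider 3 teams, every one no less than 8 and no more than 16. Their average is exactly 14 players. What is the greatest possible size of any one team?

Maximizing one value means minimizing the remaining 2.
The total is 3 × 14 = 42.
The other 2 contribute at least 2 × 8 = 16, leaving at most 42 − 16 = 26.
But each team is capped at 16, so the maximum is 16.
Achievable: one at 16 and the other 2 totalling 26, which fits since 2 × 8 ≤ 26 ≤ 2 × 16.

16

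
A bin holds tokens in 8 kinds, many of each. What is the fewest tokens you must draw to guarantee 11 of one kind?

In the worst case you draw 10 of each of the 8 kinds: 8 × 10 = 80.
One more forces 11 of some kind, so 80 + 1 = 81.

81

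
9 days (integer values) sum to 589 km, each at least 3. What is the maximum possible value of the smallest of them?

65

The average is 589/9 < 66, so some value is ≤ 65.
Taking 5 copies of 65 and 4 copies of 66 gives exactly 589, so 65 is attained.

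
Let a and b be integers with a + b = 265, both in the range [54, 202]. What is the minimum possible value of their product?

Since a + b is fixed, pushing one of them to its bound minimizes the product.
The extreme feasible split is a = 63, b = 202, giving ab = 12726.

12726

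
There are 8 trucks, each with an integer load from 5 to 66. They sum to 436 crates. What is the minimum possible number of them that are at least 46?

Suppose at most 8 − j of them reach 46; then j values are ≤ 45 and the rest ≤ 66.
The total is then ≤ 45·j + 66·(8 − j) = 528 − 21j. For this to be ≥ 436 we need j ≤ 4, so at least 8 − 4 = 4 must reach 46.
Exactly 4 works: 4 values at 66 and 4 at 45 total 444; lower one of the high values by 8 (still ≥ 46) to hit 436.

4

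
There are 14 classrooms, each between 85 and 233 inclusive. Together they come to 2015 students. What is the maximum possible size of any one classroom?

Maximizing one value means minimizing the remaining 13.
The other 13 contribute at least 13 × 85 = 1105, leaving at most 2015 − 1105 = 910.
But each classroom is capped at 233, so the maximum is 233.
Achievable: one at 233 and the other 13 totalling 1782, which fits since 13 × 85 ≤ 1782 ≤ 13 × 233.

233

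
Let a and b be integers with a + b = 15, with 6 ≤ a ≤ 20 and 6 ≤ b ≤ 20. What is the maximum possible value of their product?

56

With a + b fixed, ab peaks when the two are closest together.
Taking a = 7 and b = 8 (both in [6, 20]) gives ab = 56.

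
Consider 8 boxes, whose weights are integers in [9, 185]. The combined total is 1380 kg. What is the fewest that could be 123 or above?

If only k of them are at least 123, the other 8 − k are at most 122, so the total is at most k·185 + (8 − k)·122.
This must reach 1380, so k·185 + (8 − k)·122 ≥ 1380, giving k ≥ 7.
Exactly 7 works: 7 values at 185 and 1 at 122 total 1417; lower one of the high values by 37 (still ≥ 123) to hit 1380.

7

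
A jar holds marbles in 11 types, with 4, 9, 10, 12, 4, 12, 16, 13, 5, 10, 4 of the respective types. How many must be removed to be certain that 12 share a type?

91

In the worst case you take as many as possible of each type without reaching 12: 4 + 9 + 10 + 11 + 4 + 11 + 11 + 11 + 5 + 10 + 4 = 90.
The next one must give 12 of some type, so 90 + 1 = 91.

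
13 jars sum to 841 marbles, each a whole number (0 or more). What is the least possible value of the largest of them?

The average is 841/13 > 64, so not all 13 can be 64 or less; the largest is ≥ 65.
Equality holds with 9 values of 65 and 4 values of 64.

65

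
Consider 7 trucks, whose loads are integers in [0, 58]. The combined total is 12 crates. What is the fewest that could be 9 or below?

Let j be the number exceeding 9. Then the total is ≥ 10·j + 0·(7 − j) = 0 + 10j.
So 10j ≤ 12 and j ≤ 1; hence at least 7 − 1 = 6 are ≤ 9.
Exactly 6 works: 6 values at 0 and 1 at 10 total 10; raise one of the low values by 2 (still ≤ 9) to hit 12.

6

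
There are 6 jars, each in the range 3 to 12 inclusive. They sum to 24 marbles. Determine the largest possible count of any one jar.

To make one jar as large as possible, make the other 5 as small as possible.
The other 5 contribute at least 5 × 3 = 15, leaving at most 24 − 15 = 9.
Since 9 ≤ 12, this is achievable: one at 9 and 5 at 3.

9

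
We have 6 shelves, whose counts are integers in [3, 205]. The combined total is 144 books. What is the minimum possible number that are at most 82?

Let j be the number exceeding 82. Then the total is ≥ 83·j + 3·(6 − j) = 18 + 80j.
So 80j ≤ 126 and j ≤ 1; hence at least 6 − 1 = 5 are ≤ 82.
Exactly 5 works: 5 values at 3 and 1 at 83 total 98; raise one of the low values by 46 (still ≤ 82) to hit 144.

5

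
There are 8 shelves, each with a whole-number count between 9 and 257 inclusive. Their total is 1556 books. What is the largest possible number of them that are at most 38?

2

Each value at 38 or below falls at least 257 − 38 = 219 short of the ceiling 257.
The ceiling total is 8 × 257 = 2056, and we need 1556, so at most ⌊(2056 − 1556)/219⌋ = 2 can be that low.
k = 2 is achieved by 2 values at 38 and 6 at 257, total 1618; lower one of the 257's by 62 (still > 38) to reach 1556.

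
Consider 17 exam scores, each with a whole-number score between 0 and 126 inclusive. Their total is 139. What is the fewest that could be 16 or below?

9

If only k of them are at most 16, the other 17 − k are at least 17, so the total is at least (17 − k)·17 + k·0.
This is ≤ 139, so (17 − k)·17 + 0k ≤ 139, which gives k ≥ 9.
Exactly 9 works: 9 values at 0 and 8 at 17 total 136; raise one of the low values by 3 (still ≤ 16) to hit 139.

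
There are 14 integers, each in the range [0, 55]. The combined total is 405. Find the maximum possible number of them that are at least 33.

12

With k values at 33 or above and the rest at least 0, the sum is at least 0 + 33k.
Since the sum is 405, we need 33k ≤ 405, i.e. k ≤ 12.
k = 12 is achieved by 12 values at 33 and 2 at 0, total 396; add 9 to one value (staying below 33) to reach 405.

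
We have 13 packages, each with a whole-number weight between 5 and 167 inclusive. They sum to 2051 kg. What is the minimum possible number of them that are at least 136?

Each value short of 136 is at most 135, costing at least 167 − 135 = 32 against the maximum total of 2171.
We can afford to lose at most 2171 − 2051 = 120, so at most ⌊120/32⌋ = 3 fall short, and at least 10 are ≥ 136.
Exactly 10 works: 10 values at 167 and 3 at 135 total 2075; lower one of the high values by 24 (still ≥ 136) to hit 2051.

10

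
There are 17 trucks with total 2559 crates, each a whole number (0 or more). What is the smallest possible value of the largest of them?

151

If every one of the 17 were at most 150, the total would be at most 17 × 150 = 2550 < 2559.
Taking 8 copies of 150 and 9 copies of 151 gives exactly 2559, so 151 is attained.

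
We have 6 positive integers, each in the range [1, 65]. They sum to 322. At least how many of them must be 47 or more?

3

If only k of them are at least 47, the other 6 − k are at most 46, so the total is at most k·65 + (6 − k)·46.
This must reach 322, so k·65 + (6 − k)·46 ≥ 322, giving k ≥ 3.
Exactly 3 works: 3 values at 65 and 3 at 46 total 333; lower one of the high values by 11 (still ≥ 47) to hit 322.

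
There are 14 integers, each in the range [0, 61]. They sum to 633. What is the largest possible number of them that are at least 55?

With k values at 55 or above and the rest at least 0, the sum is at least 0 + 55k.
Since the sum is 633, we need 55k ≤ 633, i.e. k ≤ 11.
k = 11 is achieved by 11 values at 55 and 3 at 0, total 605; add 28 to one value (staying below 55) to reach 633.

11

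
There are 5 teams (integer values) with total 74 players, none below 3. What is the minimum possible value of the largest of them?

Some value must be at least ⌈74/5⌉ = 15, since 5 × 14 = 70 < 74.
Taking 1 copy of 14 and 4 copies of 15 gives exactly 74, so 15 is attained.

15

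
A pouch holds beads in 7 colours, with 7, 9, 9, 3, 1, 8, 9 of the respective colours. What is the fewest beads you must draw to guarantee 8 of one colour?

40

In the worst case you take as many as possible of each colour without reaching 8: 7 + 7 + 7 + 3 + 1 + 7 + 7 = 39.
The next one must give 8 of some colour, so 39 + 1 = 40.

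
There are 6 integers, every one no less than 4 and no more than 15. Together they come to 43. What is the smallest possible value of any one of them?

To make one integer as small as possible, make the other 5 as large as possible.
The other 5 can take up 5 × 15 = 75 ≥ 43 − 4, so one integer can sit at its floor of 4.
Achievable: one at 4 and the other 5 totalling 39, which fits since 5 × 4 ≤ 39 ≤ 5 × 15.

4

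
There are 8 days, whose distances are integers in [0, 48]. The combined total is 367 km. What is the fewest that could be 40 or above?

7

If only k of them are at least 40, the other 8 − k are at most 39, so the total is at most k·48 + (8 − k)·39.
This must reach 367, so k·48 + (8 − k)·39 ≥ 367, giving k ≥ 7.
Exactly 7 works: 7 values at 48 and 1 at 39 total 375; lower one of the high values by 8 (still ≥ 40) to hit 367.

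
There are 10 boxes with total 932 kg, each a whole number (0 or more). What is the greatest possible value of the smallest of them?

The average is 932/10 < 94, so some value is ≤ 93.
Taking 8 copies of 93 and 2 copies of 94 gives exactly 932, so 93 is attained.

93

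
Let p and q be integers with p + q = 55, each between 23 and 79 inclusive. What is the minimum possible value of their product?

736

Since p + q is fixed, pushing one of them to its bound minimizes the product.
The extreme feasible split is p = 23, q = 32, giving pq = 736.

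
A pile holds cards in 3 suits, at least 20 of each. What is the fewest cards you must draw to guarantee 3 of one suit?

7

In the worst case you draw 2 of each of the 3 suits: 3 × 2 = 6.
One more forces 3 of some suit, so 6 + 1 = 7.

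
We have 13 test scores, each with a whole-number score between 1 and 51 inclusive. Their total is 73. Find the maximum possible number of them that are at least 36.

If k of the values are ≥ 36, the total is ≥ 36k + 1(13 − k).
Setting 36k + 1(13 − k) ≤ 73 gives 35k ≤ 60, so k ≤ 1.
k = 1 is achieved by 1 value at 36 and 12 at 1, total 48; add 25 to one value (staying below 36) to reach 73.

1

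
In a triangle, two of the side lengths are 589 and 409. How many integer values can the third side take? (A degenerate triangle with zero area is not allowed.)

The triangle inequality gives |589 − 409| < c < 589 + 409, i.e. 180 < c < 998.
So c can be any integer from 181 to 997: 817 values.

817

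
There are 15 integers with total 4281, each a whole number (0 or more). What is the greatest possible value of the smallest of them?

If every one of the 15 were at least 286, the total would be at least 15 × 286 = 4290 > 4281.
Taking 9 copies of 285 and 6 copies of 286 gives exactly 4281, so 285 is attained.

285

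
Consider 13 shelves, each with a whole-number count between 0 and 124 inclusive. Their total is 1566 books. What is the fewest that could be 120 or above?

4

If only k of them are at least 120, the other 13 − k are at most 119, so the total is at most k·124 + (13 − k)·119.
This must reach 1566, so k·124 + (13 − k)·119 ≥ 1566, giving k ≥ 4.
Exactly 4 works: 4 values at 124 and 9 at 119 total 1567; lower one of the high values by 1 (still ≥ 120) to hit 1566.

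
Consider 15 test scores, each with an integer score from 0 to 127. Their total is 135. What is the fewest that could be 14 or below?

If only k of them are at most 14, the other 15 − k are at least 15, so the total is at least (15 − k)·15 + k·0.
This is ≤ 135, so (15 − k)·15 + 0k ≤ 135, which gives k ≥ 6.
Exactly 6 works: 6 values at 0 and 9 at 15 total 135.

6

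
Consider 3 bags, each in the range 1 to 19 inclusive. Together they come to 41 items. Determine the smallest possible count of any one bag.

3

Minimizing one value means maximizing the remaining 2.
The other 2 contribute at most 2 × 19 = 38, leaving at least 41 − 38 = 3.
Since 3 ≥ 1, this is achievable: one at 3 and 2 at 19.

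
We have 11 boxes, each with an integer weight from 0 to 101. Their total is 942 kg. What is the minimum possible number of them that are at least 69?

6

Suppose at most 11 − j of them reach 69; then j values are ≤ 68 and the rest ≤ 101.
The total is then ≤ 68·j + 101·(11 − j) = 1111 − 33j. For this to be ≥ 942 we need j ≤ 5, so at least 11 − 5 = 6 must reach 69.
Exactly 6 works: 6 values at 101 and 5 at 68 total 946; lower one of the high values by 4 (still ≥ 69) to hit 942.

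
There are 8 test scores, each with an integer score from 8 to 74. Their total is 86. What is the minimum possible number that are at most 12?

Each value above 12 is at least 13, contributing at least 13 − 8 = 5 above the floor 8.
The sum exceeds the floor total 64 by 22, so at most ⌊22/5⌋ = 4 exceed 12, and at least 4 are ≤ 12.
Exactly 4 works: 4 values at 8 and 4 at 13 total 84; raise one of the low values by 2 (still ≤ 12) to hit 86.

4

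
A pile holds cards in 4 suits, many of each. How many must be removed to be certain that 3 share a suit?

You could draw 2 of every suit without reaching 3 of any — 8 in all.
One more forces 3 of some suit, so 8 + 1 = 9.

9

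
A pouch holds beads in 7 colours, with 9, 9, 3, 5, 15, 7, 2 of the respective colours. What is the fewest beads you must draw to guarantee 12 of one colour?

In the worst case you take as many as possible of each colour without reaching 12: 9 + 9 + 3 + 5 + 11 + 7 + 2 = 46.
The next one must give 12 of some colour, so 46 + 1 = 47.

47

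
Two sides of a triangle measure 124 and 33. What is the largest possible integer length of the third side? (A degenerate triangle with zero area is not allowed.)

156

The third side must be less than 124 + 33 = 157.
The largest integer below 157 is 156.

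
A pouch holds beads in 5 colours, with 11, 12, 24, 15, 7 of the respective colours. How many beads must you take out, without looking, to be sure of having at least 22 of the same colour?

67

In the worst case you take as many as possible of each colour without reaching 22: 11 + 12 + 21 + 15 + 7 = 66.
The next one must give 22 of some colour, so 66 + 1 = 67.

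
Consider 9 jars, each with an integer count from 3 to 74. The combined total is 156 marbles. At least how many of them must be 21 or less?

Each value above 21 is at least 22, contributing at least 22 − 3 = 19 above the floor 3.
The sum exceeds the floor total 27 by 129, so at most ⌊129/19⌋ = 6 exceed 21, and at least 3 are ≤ 21.
Exactly 3 works: 3 values at 3 and 6 at 22 total 141; raise one of the low values by 15 (still ≤ 21) to hit 156.

3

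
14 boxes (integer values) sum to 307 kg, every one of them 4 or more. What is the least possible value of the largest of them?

22

The average is 307/14 > 21, so not all 14 can be 21 or less; the largest is ≥ 22.
Equality holds with 13 values of 22 and 1 value of 21.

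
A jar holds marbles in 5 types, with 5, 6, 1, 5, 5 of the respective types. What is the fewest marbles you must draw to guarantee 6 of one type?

22

In the worst case you take as many as possible of each type without reaching 6: 5 + 5 + 1 + 5 + 5 = 21.
The next one must give 6 of some type, so 21 + 1 = 22.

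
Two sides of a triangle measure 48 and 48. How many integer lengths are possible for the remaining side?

The triangle inequality gives |48 − 48| < c < 48 + 48, i.e. 0 < c < 96.
So c can be any integer from 1 to 95: 95 values.

95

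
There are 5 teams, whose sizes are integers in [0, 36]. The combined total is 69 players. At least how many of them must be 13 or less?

1

Let j be the number exceeding 13. Then the total is ≥ 14·j + 0·(5 − j) = 0 + 14j.
So 14j ≤ 69 and j ≤ 4; hence at least 5 − 4 = 1 are ≤ 13.
Exactly 1 works: 1 value at 0 and 4 at 14 total 56; raise one of the low values by 13 (still ≤ 13) to hit 69.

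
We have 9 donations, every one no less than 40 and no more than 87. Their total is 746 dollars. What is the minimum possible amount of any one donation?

50

To make one donation as small as possible, make the other 8 as large as possible.
The other 8 contribute at most 8 × 87 = 696, leaving at least 746 − 696 = 50.
Since 50 ≥ 40, this is achievable: one at 50 and 8 at 87.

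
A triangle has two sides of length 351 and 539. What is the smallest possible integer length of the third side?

189

The third side must exceed |351 − 539| = 188.
The smallest integer above 188 is 189.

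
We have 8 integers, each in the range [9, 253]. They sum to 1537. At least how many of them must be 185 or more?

Each value short of 185 is at most 184, costing at least 253 − 184 = 69 against the maximum total of 2024.
We can afford to lose at most 2024 − 1537 = 487, so at most ⌊487/69⌋ = 7 fall short, and at least 1 are ≥ 185.
Exactly 1 works: 1 value at 253 and 7 at 184 total 1541; lower one of the high values by 4 (still ≥ 185) to hit 1537.

1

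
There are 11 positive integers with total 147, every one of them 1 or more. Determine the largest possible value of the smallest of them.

13

The average is 147/11 < 14, so some value is ≤ 13.
Achievable: 7 of them at 13 and 4 at 14 total 147.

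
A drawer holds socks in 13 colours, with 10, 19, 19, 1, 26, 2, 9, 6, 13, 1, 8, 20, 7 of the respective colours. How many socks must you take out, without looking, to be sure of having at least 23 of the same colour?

In the worst case you take as many as possible of each colour without reaching 23: 10 + 19 + 19 + 1 + 22 + 2 + 9 + 6 + 13 + 1 + 8 + 20 + 7 = 137.
The next one must give 23 of some colour, so 137 + 1 = 138.

138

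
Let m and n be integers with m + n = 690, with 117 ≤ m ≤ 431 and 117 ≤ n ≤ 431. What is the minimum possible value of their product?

Since m + n is fixed, pushing one of them to its bound minimizes the product.
The extreme feasible split is m = 259, n = 431, giving mn = 111629.

111629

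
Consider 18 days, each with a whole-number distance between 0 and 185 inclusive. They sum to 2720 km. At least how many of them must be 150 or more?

2

Each value short of 150 is at most 149, costing at least 185 − 149 = 36 against the maximum total of 3330.
We can afford to lose at most 3330 − 2720 = 610, so at most ⌊610/36⌋ = 16 fall short, and at least 2 are ≥ 150.
Exactly 2 works: 2 values at 185 and 16 at 149 total 2754; lower one of the high values by 34 (still ≥ 150) to hit 2720.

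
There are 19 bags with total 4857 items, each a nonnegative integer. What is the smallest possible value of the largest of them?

Some value must be at least ⌈4857/19⌉ = 256, since 19 × 255 = 4845 < 4857.
Equality holds with 12 values of 256 and 7 values of 255.

256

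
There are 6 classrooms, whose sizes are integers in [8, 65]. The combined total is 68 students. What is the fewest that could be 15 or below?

Let j be the number exceeding 15. Then the total is ≥ 16·j + 8·(6 − j) = 48 + 8j.
So 8j ≤ 20 and j ≤ 2; hence at least 6 − 2 = 4 are ≤ 15.
Exactly 4 works: 4 values at 8 and 2 at 16 total 64; raise one of the low values by 4 (still ≤ 15) to hit 68.

4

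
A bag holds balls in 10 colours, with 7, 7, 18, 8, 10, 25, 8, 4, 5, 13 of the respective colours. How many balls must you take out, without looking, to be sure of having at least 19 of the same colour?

99

In the worst case you take as many as possible of each colour without reaching 19: 7 + 7 + 18 + 8 + 10 + 18 + 8 + 4 + 5 + 13 = 98.
The next one must give 19 of some colour, so 98 + 1 = 99.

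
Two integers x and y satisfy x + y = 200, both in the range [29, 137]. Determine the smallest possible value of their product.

Since x + y is fixed, pushing one of them to its bound minimizes the product.
The extreme feasible split is x = 63, y = 137, giving xy = 8631.

8631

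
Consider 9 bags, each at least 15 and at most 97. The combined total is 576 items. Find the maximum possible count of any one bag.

Maximizing one value means minimizing the remaining 8.
The other 8 contribute at least 8 × 15 = 120, leaving at most 576 − 120 = 456.
But each bag is capped at 97, so the maximum is 97.
Achievable: one at 97 and the other 8 totalling 479, which fits since 8 × 15 ≤ 479 ≤ 8 × 97.

97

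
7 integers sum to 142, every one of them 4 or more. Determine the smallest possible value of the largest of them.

21

The 7 values sum to 142, so their maximum is at least ⌈142/7⌉ = 21.
Achievable: 2 of them at 21 and 5 at 20 total 142.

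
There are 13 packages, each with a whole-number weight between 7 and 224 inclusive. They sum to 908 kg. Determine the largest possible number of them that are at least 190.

4

With k values at 190 or above and the rest at least 7, the sum is at least 91 + 183k.
Since the sum is 908, we need 183k ≤ 817, i.e. k ≤ 4.
k = 4 is achieved by 4 values at 190 and 9 at 7, total 823; add 85 to one value (staying below 190) to reach 908.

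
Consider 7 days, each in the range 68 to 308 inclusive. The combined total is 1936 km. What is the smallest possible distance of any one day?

To make one day as small as possible, make the other 6 as large as possible.
The other 6 contribute at most 6 × 308 = 1848, leaving at least 1936 − 1848 = 88.
Since 88 ≥ 68, this is achievable: one at 88 and 6 at 308.

88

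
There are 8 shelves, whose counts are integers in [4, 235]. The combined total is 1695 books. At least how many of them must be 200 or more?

3

Suppose at most 8 − j of them reach 200; then j values are ≤ 199 and the rest ≤ 235.
The total is then ≤ 199·j + 235·(8 − j) = 1880 − 36j. For this to be ≥ 1695 we need j ≤ 5, so at least 8 − 5 = 3 must reach 200.
Exactly 3 works: 3 values at 235 and 5 at 199 total 1700; lower one of the high values by 5 (still ≥ 200) to hit 1695.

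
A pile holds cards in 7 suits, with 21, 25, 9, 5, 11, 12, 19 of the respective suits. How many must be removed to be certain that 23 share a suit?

100

In the worst case you take as many as possible of each suit without reaching 23: 21 + 22 + 9 + 5 + 11 + 12 + 19 = 99.
The next one must give 23 of some suit, so 99 + 1 = 100.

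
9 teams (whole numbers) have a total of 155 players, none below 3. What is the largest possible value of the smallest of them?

If every one of the 9 were at least 18, the total would be at least 9 × 18 = 162 > 155.
Taking 7 copies of 17 and 2 copies of 18 gives exactly 155, so 17 is attained.

17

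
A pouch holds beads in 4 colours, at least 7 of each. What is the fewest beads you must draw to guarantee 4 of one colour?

13

You could draw 3 of every colour without reaching 4 of any — 12 in all.
One more forces 4 of some colour, so 12 + 1 = 13.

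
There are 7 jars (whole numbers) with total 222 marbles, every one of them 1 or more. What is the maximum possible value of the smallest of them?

31

If every one of the 7 were at least 32, the total would be at least 7 × 32 = 224 > 222.
Taking 2 copies of 31 and 5 copies of 32 gives exactly 222, so 31 is attained.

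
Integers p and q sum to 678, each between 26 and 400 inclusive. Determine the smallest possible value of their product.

Since p + q is fixed, pushing one of them to its bound minimizes the product.
The extreme feasible split is p = 278, q = 400, giving pq = 111200.

111200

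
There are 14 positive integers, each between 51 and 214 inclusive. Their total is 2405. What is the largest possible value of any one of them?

Maximizing one value means minimizing the remaining 13.
The other 13 contribute at least 13 × 51 = 663, leaving at most 2405 − 663 = 1742.
But each integer is capped at 214, so the maximum is 214.
Achievable: one at 214 and the other 13 totalling 2191, which fits since 13 × 51 ≤ 2191 ≤ 13 × 214.

214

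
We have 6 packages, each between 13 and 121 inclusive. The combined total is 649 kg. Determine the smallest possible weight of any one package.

44

To make one package as small as possible, make the other 5 as large as possible.
The other 5 contribute at most 5 × 121 = 605, leaving at least 649 − 605 = 44.
Since 44 ≥ 13, this is achievable: one at 44 and 5 at 121.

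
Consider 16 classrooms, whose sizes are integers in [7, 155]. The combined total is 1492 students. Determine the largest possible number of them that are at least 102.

With k values at 102 or above and the rest at least 7, the sum is at least 112 + 95k.
Since the sum is 1492, we need 95k ≤ 1380, i.e. k ≤ 14.
k = 14 is achieved by 14 values at 102 and 2 at 7, total 1442; add 50 to one value (staying below 102) to reach 1492.

14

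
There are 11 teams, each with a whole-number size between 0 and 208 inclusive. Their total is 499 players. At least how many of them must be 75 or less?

5

Each value above 75 is at least 76, contributing at least 76 − 0 = 76 above the floor 0.
The sum exceeds the floor total 0 by 499, so at most ⌊499/76⌋ = 6 exceed 75, and at least 5 are ≤ 75.
Exactly 5 works: 5 values at 0 and 6 at 76 total 456; raise one of the low values by 43 (still ≤ 75) to hit 499.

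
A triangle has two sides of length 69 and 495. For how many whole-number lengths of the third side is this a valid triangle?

137

The triangle inequality gives |69 − 495| < c < 69 + 495, i.e. 426 < c < 564.
So c can be any integer from 427 to 563: 137 values.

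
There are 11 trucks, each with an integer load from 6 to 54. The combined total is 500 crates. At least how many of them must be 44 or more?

If only k of them are at least 44, the other 11 − k are at most 43, so the total is at most k·54 + (11 − k)·43.
This must reach 500, so k·54 + (11 − k)·43 ≥ 500, giving k ≥ 3.
Exactly 3 works: 3 values at 54 and 8 at 43 total 506; lower one of the high values by 6 (still ≥ 44) to hit 500.

3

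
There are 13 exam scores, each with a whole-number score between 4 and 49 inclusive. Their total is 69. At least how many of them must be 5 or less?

5

Let j be the number exceeding 5. Then the total is ≥ 6·j + 4·(13 − j) = 52 + 2j.
So 2j ≤ 17 and j ≤ 8; hence at least 13 − 8 = 5 are ≤ 5.
Exactly 5 works: 5 values at 4 and 8 at 6 total 68; raise one of the low values by 1 (still ≤ 5) to hit 69.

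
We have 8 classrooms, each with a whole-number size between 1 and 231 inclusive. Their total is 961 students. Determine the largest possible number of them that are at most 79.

Suppose k of them are at most 79. Those contribute at most 79 each and the rest at most 231 each.
So the total is at most 79k + 231(8 − k) = 1848 − 152k. This must still be ≥ 961, so k ≤ 5.
k = 5 is achieved by 5 values at 79 and 3 at 231, total 1088; lower one of the 231's by 127 (still > 79) to reach 961.

5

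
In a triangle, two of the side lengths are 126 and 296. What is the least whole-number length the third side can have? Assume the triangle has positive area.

The third side must exceed |126 − 296| = 170.
The smallest integer above 170 is 171.

171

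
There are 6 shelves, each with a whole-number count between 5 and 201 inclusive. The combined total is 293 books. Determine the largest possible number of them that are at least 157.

If k of the values are ≥ 157, the total is ≥ 157k + 5(6 − k).
Setting 157k + 5(6 − k) ≤ 293 gives 152k ≤ 263, so k ≤ 1.
k = 1 is achieved by 1 value at 157 and 5 at 5, total 182; add 111 to one value (staying below 157) to reach 293.

1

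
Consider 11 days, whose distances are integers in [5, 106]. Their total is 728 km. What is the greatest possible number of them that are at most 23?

5

Each value at 23 or below falls at least 106 − 23 = 83 short of the ceiling 106.
The ceiling total is 11 × 106 = 1166, and we need 728, so at most ⌊(1166 − 728)/83⌋ = 5 can be that low.
k = 5 is achieved by 5 values at 23 and 6 at 106, total 751; lower one of the 106's by 23 (still > 23) to reach 728.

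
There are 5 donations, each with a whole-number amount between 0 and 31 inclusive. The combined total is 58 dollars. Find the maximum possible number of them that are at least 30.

Suppose k of them are at least 30. Those contribute at least 30 each and the other 5 − k at least 0 each.
So the total is at least 30k + 0(5 − k) = 0 + 30k. This must be ≤ 58, giving k ≤ 1.
k = 1 is achieved by 1 value at 30 and 4 at 0, total 30; add 28 to one value (staying below 30) to reach 58.

1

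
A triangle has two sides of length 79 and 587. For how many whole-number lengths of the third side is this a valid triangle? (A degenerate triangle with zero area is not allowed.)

157

The triangle inequality gives |79 − 587| < c < 79 + 587, i.e. 508 < c < 666.
So c can be any integer from 509 to 665: 157 values.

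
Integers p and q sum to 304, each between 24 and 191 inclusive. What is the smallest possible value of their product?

21583

pq = p(304 − p) is concave in p, so over [113, 191] it is minimized at an endpoint.
At the endpoint p = 113, q = 304 − 113 = 191, so pq = 113 × 191 = 21583.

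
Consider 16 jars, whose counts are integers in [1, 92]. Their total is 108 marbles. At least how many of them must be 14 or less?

10

Each value above 14 is at least 15, contributing at least 15 − 1 = 14 above the floor 1.
The sum exceeds the floor total 16 by 92, so at most ⌊92/14⌋ = 6 exceed 14, and at least 10 are ≤ 14.
Exactly 10 works: 10 values at 1 and 6 at 15 total 100; raise one of the low values by 8 (still ≤ 14) to hit 108.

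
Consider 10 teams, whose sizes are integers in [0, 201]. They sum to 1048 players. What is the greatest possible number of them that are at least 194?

5

If k of the values are ≥ 194, the total is ≥ 194k + 0(10 − k).
Setting 194k + 0(10 − k) ≤ 1048 gives 194k ≤ 1048, so k ≤ 5.
k = 5 is achieved by 5 values at 194 and 5 at 0, total 970; add 78 to one value (staying below 194) to reach 1048.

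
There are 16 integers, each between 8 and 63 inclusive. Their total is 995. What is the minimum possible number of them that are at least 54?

If only k of them are at least 54, the other 16 − k are at most 53, so the total is at most k·63 + (16 − k)·53.
This must reach 995, so k·63 + (16 − k)·53 ≥ 995, giving k ≥ 15.
Exactly 15 works: 15 values at 63 and 1 at 53 total 998; lower one of the high values by 3 (still ≥ 54) to hit 995.

15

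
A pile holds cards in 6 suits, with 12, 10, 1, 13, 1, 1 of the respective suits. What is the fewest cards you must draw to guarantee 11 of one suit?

34

In the worst case you take as many as possible of each suit without reaching 11: 10 + 10 + 1 + 10 + 1 + 1 = 33.
The next one must give 11 of some suit, so 33 + 1 = 34.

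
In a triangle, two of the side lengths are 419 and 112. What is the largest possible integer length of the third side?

The third side must be less than 419 + 112 = 531.
The largest integer below 531 is 530.

530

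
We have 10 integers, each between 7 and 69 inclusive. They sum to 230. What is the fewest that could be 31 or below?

4

If only k of them are at most 31, the other 10 − k are at least 32, so the total is at least (10 − k)·32 + k·7.
This is ≤ 230, so (10 − k)·32 + 7k ≤ 230, which gives k ≥ 4.
Exactly 4 works: 4 values at 7 and 6 at 32 total 220; raise one of the low values by 10 (still ≤ 31) to hit 230.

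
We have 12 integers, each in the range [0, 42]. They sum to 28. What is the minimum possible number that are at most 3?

5

If only k of them are at most 3, the other 12 − k are at least 4, so the total is at least (12 − k)·4 + k·0.
This is ≤ 28, so (12 − k)·4 + 0k ≤ 28, which gives k ≥ 5.
Exactly 5 works: 5 values at 0 and 7 at 4 total 28.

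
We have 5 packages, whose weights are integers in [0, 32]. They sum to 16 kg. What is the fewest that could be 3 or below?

Let j be the number exceeding 3. Then the total is ≥ 4·j + 0·(5 − j) = 0 + 4j.
So 4j ≤ 16 and j ≤ 4; hence at least 5 − 4 = 1 are ≤ 3.
Exactly 1 works: 1 value at 0 and 4 at 4 total 16.

1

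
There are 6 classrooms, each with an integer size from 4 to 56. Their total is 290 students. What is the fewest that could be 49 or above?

Each value short of 49 is at most 48, costing at least 56 − 48 = 8 against the maximum total of 336.
We can afford to lose at most 336 − 290 = 46, so at most ⌊46/8⌋ = 5 fall short, and at least 1 are ≥ 49.
Exactly 1 works: 1 value at 56 and 5 at 48 total 296; lower one of the high values by 6 (still ≥ 49) to hit 290.

1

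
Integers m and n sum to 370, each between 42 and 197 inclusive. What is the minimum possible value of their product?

Since m + n is fixed, pushing one of them to its bound minimizes the product.
The extreme feasible split is m = 173, n = 197, giving mn = 34081.

34081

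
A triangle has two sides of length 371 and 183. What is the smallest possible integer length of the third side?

The third side must exceed |371 − 183| = 188.
The smallest integer above 188 is 189.

189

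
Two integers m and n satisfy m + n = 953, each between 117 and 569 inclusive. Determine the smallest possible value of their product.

Since m + n is fixed, pushing one of them to its bound minimizes the product.
At the endpoint m = 384, n = 953 − 384 = 569, so mn = 384 × 569 = 218496.

218496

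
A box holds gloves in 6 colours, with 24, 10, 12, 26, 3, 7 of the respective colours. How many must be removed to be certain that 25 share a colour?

In the worst case you take as many as possible of each colour without reaching 25: 24 + 10 + 12 + 24 + 3 + 7 = 80.
The next one must give 25 of some colour, so 80 + 1 = 81.

81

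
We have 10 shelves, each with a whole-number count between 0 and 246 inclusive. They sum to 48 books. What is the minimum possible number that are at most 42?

9

Each value above 42 is at least 43, contributing at least 43 − 0 = 43 above the floor 0.
The sum exceeds the floor total 0 by 48, so at most ⌊48/43⌋ = 1 exceed 42, and at least 9 are ≤ 42.
Exactly 9 works: 9 values at 0 and 1 at 43 total 43; raise one of the low values by 5 (still ≤ 42) to hit 48.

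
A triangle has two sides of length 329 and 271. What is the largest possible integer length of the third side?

The third side must be less than 329 + 271 = 600.
The largest integer below 600 is 599.

599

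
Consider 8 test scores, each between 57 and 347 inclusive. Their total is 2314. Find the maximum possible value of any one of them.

Maximizing one value means minimizing the remaining 7.
The other 7 contribute at least 7 × 57 = 399, leaving at most 2314 − 399 = 1915.
But each score is capped at 347, so the maximum is 347.
Achievable: one at 347 and the other 7 totalling 1967, which fits since 7 × 57 ≤ 1967 ≤ 7 × 347.

347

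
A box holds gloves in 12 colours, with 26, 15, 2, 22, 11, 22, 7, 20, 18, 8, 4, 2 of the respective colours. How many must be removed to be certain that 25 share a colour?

156

In the worst case you take as many as possible of each colour without reaching 25: 24 + 15 + 2 + 22 + 11 + 22 + 7 + 20 + 18 + 8 + 4 + 2 = 155.
The next one must give 25 of some colour, so 155 + 1 = 156.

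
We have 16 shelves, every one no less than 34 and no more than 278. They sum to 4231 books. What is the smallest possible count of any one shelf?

61

To make one shelf as small as possible, make the other 15 as large as possible.
The other 15 contribute at most 15 × 278 = 4170, leaving at least 4231 − 4170 = 61.
Since 61 ≥ 34, this is achievable: one at 61 and 15 at 278.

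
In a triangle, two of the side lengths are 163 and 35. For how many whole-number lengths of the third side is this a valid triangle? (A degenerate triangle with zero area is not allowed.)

69

The triangle inequality gives |163 − 35| < c < 163 + 35, i.e. 128 < c < 198.
So c can be any integer from 129 to 197: 69 values.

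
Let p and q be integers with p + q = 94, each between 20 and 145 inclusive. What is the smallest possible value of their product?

For a fixed sum, pq is smallest when p and q are as far apart as possible.
At the endpoint p = 20, q = 94 − 20 = 74, so pq = 20 × 74 = 1480.

1480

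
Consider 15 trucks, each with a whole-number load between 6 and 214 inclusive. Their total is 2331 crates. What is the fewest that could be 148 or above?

Suppose at most 15 − j of them reach 148; then j values are ≤ 147 and the rest ≤ 214.
The total is then ≤ 147·j + 214·(15 − j) = 3210 − 67j. For this to be ≥ 2331 we need j ≤ 13, so at least 15 − 13 = 2 must reach 148.
Exactly 2 works: 2 values at 214 and 13 at 147 total 2339; lower one of the high values by 8 (still ≥ 148) to hit 2331.

2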